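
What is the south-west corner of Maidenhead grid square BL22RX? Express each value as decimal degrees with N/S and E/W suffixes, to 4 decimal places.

22.9583° N, 154.5833° W

Field B=1, L=11: +1·20° lon, +11·10° lat → SW at lon -160°, lat 20°.
Square 2, 2: +2·2° lon, +2·1° lat → SW at lon -156°, lat 22°.
Subsquare r=17, x=23: +17·0.0833333° lon, +23·0.0416667° lat → SW at lon -154.583°, lat 22.9583°.
latitude 22.9583° N, longitude 154.5833° W.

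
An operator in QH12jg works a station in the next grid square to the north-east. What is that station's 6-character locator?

QH12kh

Longitude subsquare j = 9; +1 → 10 = k.
Latitude subsquare g = 6; +1 → 7 = h.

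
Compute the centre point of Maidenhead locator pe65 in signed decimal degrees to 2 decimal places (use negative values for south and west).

-44.50, 133.00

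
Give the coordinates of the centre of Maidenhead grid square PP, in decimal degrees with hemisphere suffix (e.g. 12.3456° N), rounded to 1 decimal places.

Field P=15, P=15: +15·20° lon, +15·10° lat → SW at lon 120°, lat 60°.
Cell spans 20° lon × 10° lat. Centre is SW corner plus half of each.
latitude 65.0° N, longitude 130.0° E.

65.0° N, 130.0° E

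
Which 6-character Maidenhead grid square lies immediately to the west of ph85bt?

PH85at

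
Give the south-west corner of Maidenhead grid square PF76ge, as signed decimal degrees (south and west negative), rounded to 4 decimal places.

Field P=15, F=5: +15·20° lon, +5·10° lat → SW at lon 120°, lat -40°.
Square 7, 6: +7·2° lon, +6·1° lat → SW at lon 134°, lat -34°.
Subsquare g=6, e=4: +6·0.0833333° lon, +4·0.0416667° lat → SW at lon 134.5°, lat -33.8333°.
latitude -33.8333, longitude 134.5000.

-33.8333, 134.5000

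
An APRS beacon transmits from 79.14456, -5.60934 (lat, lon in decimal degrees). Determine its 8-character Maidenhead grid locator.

IQ79ed64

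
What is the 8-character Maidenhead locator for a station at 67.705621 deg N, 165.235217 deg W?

AP77jq19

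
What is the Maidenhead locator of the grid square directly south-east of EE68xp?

EE78ao

Longitude subsquare x = 23; +1 → 24, wraps to 0 = a, carry into square.
Longitude square 6; +1 → 7.
Latitude subsquare p = 15; −1 → 14 = o.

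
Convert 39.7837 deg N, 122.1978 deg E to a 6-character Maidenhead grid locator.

PM19cs

Offset from 180°W / 90°S: lon 302.1978°, lat 129.7837°.
Field: 302.1978/20 → 15 → P, 129.7837/10 → 12 → M; chars PM.
Square: 2.1978/2 → 1, 9.7837/1 → 9; chars 19.
Subsquare: 0.1978/0.0833333 → 2 → c, 0.7837/0.0416667 → 18 → s; chars cs.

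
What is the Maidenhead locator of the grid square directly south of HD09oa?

HD08ox

Latitude subsquare a = 0; −1 → -1, wraps to 23 = x, carry into square.
Latitude square 9; −1 → 8.
The longitude characters are unchanged.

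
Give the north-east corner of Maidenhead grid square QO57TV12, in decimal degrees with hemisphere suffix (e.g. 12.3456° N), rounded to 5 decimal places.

Field Q=16, O=14: +16·20° lon, +14·10° lat → SW at lon 140°, lat 50°.
Square 5, 7: +5·2° lon, +7·1° lat → SW at lon 150°, lat 57°.
Subsquare t=19, v=21: +19·0.0833333° lon, +21·0.0416667° lat → SW at lon 151.583°, lat 57.875°.
Extended square 1, 2: +1·0.00833333° lon, +2·0.00416667° lat → SW at lon 151.592°, lat 57.8833°.
Cell spans 0.00833333° lon × 0.00416667° lat. NE corner is SW corner plus one full cell.
latitude 57.88750° N, longitude 151.60000° E.

57.88750° N, 151.60000° E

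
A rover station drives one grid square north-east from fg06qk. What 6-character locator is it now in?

FG06rl

Longitude subsquare q = 16; +1 → 17 = r.
Latitude subsquare k = 10; +1 → 11 = l.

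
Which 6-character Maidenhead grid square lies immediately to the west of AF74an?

AF64xn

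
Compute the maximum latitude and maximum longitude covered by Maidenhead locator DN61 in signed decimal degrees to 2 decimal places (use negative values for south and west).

42.00, -106.00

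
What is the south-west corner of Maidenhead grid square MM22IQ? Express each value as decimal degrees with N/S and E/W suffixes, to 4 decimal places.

Field M=12, M=12: +12·20° lon, +12·10° lat → SW at lon 60°, lat 30°.
Square 2, 2: +2·2° lon, +2·1° lat → SW at lon 64°, lat 32°.
Subsquare i=8, q=16: +8·0.0833333° lon, +16·0.0416667° lat → SW at lon 64.6667°, lat 32.6667°.
latitude 32.6667° N, longitude 64.6667° E.

32.6667° N, 64.6667° E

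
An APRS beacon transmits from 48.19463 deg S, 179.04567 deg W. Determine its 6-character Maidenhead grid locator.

Offset from 180°W / 90°S: lon 0.9543°, lat 41.8054°.
Field: 0.9543/20 → 0 → A, 41.8054/10 → 4 → E; chars AE.
Square: 0.9543/2 → 0, 1.8054/1 → 1; chars 01.
Subsquare: 0.9543/0.0833333 → 11 → l, 0.8054/0.0416667 → 19 → t; chars lt.

AE01lt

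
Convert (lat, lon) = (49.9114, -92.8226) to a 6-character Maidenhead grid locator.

Offset from 180°W / 90°S: lon 87.1774°, lat 139.9114°.
Field: lon ⌊87.1774/20⌋ = 4 → E; lat ⌊139.9114/10⌋ = 13 → N.
Square: lon ⌊7.1774/2⌋ = 3; lat ⌊9.9114/1⌋ = 9.
Subsquare: lon ⌊1.1774/0.0833333⌋ = 14 → o; lat ⌊0.9114/0.0416667⌋ = 21 → v.

EN39ov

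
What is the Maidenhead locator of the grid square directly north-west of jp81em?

JP81dn

Longitude subsquare e = 4; −1 → 3 = d.
Latitude subsquare m = 12; +1 → 13 = n.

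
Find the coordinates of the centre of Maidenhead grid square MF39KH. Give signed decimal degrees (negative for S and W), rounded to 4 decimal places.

-30.6875, 66.8750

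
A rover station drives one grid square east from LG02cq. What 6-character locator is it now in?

Longitude subsquare c = 2; +1 → 3 = d.
The latitude characters are unchanged.

LG02dq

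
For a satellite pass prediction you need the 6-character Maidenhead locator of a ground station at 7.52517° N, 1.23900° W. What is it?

IJ97jm

Add 180° to longitude and 90° to latitude: 178.7610, 97.5252.
Field (20°×10°, letters A–R): lon ⌊178.7610/20⌋ = 8 → I; lat ⌊97.5252/10⌋ = 9 → J.
Square (2°×1°, digits 0–9): lon ⌊18.7610/2⌋ = 9; lat ⌊7.5252/1⌋ = 7.
Subsquare (5′×2.5′, letters a–x): lon ⌊0.7610/0.0833333⌋ = 9 → j; lat ⌊0.5252/0.0416667⌋ = 12 → m.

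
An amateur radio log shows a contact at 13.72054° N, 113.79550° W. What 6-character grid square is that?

DK33cr

Offset from 180°W / 90°S: lon 66.2045°, lat 103.7205°.
Field (20°×10°, letters A–R): lon ⌊66.2045/20⌋ = 3 → D; lat ⌊103.7205/10⌋ = 10 → K.
Square (2°×1°, digits 0–9): lon ⌊6.2045/2⌋ = 3; lat ⌊3.7205/1⌋ = 3.
Subsquare (5′×2.5′, letters a–x): lon ⌊0.2045/0.0833333⌋ = 2 → c; lat ⌊0.7205/0.0416667⌋ = 17 → r.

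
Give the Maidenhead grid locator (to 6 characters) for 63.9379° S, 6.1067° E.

JC36bb

Offset from 180°W / 90°S: lon 186.1067°, lat 26.0621°.
Field (20°×10°, letters A–R): lon ⌊186.1067/20⌋ = 9 → J; lat ⌊26.0621/10⌋ = 2 → C.
Square (2°×1°, digits 0–9): lon ⌊6.1067/2⌋ = 3; lat ⌊6.0621/1⌋ = 6.
Subsquare (5′×2.5′, letters a–x): lon ⌊0.1067/0.0833333⌋ = 1 → b; lat ⌊0.0621/0.0416667⌋ = 1 → b.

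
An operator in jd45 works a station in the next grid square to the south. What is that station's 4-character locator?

Latitude square 5; −1 → 4.
The longitude characters are unchanged.

JD44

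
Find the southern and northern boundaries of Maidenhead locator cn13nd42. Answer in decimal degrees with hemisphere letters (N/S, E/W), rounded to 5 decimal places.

43.13333° N, 43.13750° N

Field C=2, N=13: +2·20° lon, +13·10° lat → SW at lon -140°, lat 40°.
Square 1, 3: +1·2° lon, +3·1° lat → SW at lon -138°, lat 43°.
Subsquare n=13, d=3: +13·0.0833333° lon, +3·0.0416667° lat → SW at lon -136.917°, lat 43.125°.
Extended square 4, 2: +4·0.00833333° lon, +2·0.00416667° lat → SW at lon -136.883°, lat 43.1333°.
Cell spans 0.00833333° lon × 0.00416667° lat.
south 43.13333° N, north 43.13750° N.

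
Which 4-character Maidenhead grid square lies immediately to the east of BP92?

CP02

Longitude square 9; +1 → 10, wraps to 0, carry into field.
Longitude field B = 1; +1 → 2 = C.
The latitude characters are unchanged.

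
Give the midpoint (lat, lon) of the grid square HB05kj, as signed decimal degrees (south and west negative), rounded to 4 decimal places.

-74.6042, -39.1250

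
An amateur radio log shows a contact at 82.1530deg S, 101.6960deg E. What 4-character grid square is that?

OA07

Shift to the Maidenhead origin (180°W, 90°S): lon 281.70, lat 7.85.
Field: lon ⌊281.70/20⌋ = 14 → O; lat ⌊7.85/10⌋ = 0 → A.
Square: lon ⌊1.70/2⌋ = 0; lat ⌊7.85/1⌋ = 7.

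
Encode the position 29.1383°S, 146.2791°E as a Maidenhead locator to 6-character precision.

Shift to the Maidenhead origin (180°W, 90°S): lon 326.2791, lat 60.8617.
Field: lon ⌊326.2791/20⌋ = 16 → Q; lat ⌊60.8617/10⌋ = 6 → G.
Square: lon ⌊6.2791/2⌋ = 3; lat ⌊0.8617/1⌋ = 0.
Subsquare: lon ⌊0.2791/0.0833333⌋ = 3 → d; lat ⌊0.8617/0.0416667⌋ = 20 → u.

QG30du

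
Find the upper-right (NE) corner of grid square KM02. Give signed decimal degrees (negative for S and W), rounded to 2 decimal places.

33.00, 22.00

Field K=10, M=12: +10·20° lon, +12·10° lat → SW at lon 20°, lat 30°.
Square 0, 2: +0·2° lon, +2·1° lat → SW at lon 20°, lat 32°.
Cell spans 2° lon × 1° lat. NE corner is SW corner plus one full cell.
latitude 33.00, longitude 22.00.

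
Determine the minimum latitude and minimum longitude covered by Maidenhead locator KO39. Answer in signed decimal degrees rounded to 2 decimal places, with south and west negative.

Field K=10, O=14: +10·20° lon, +14·10° lat → SW at lon 20°, lat 50°.
Square 3, 9: +3·2° lon, +9·1° lat → SW at lon 26°, lat 59°.
latitude 59.00, longitude 26.00.

59.00, 26.00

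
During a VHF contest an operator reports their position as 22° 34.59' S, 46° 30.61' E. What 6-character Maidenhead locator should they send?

Offset from 180°W / 90°S: lon 226.5102°, lat 67.4235°.
Field: 226.5102/20 → 11 → L, 67.4235/10 → 6 → G; chars LG.
Square: 6.5102/2 → 3, 7.4235/1 → 7; chars 37.
Subsquare: 0.5102/0.0833333 → 6 → g, 0.4235/0.0416667 → 10 → k; chars gk.

LG37gk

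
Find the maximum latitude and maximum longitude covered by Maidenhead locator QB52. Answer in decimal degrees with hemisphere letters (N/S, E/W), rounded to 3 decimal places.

Field Q=16, B=1: +16·20° lon, +1·10° lat → SW at lon 140°, lat -80°.
Square 5, 2: +5·2° lon, +2·1° lat → SW at lon 150°, lat -78°.
Cell spans 2° lon × 1° lat. NE corner is SW corner plus one full cell.
latitude 77.000° S, longitude 152.000° E.

77.000° S, 152.000° E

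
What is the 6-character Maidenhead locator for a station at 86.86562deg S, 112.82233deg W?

DA33od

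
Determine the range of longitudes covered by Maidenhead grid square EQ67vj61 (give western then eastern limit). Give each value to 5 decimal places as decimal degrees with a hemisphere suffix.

Field E=4, Q=16: +4·20° lon, +16·10° lat → SW at lon -100°, lat 70°.
Square 6, 7: +6·2° lon, +7·1° lat → SW at lon -88°, lat 77°.
Subsquare v=21, j=9: +21·0.0833333° lon, +9·0.0416667° lat → SW at lon -86.25°, lat 77.375°.
Extended square 6, 1: +6·0.00833333° lon, +1·0.00416667° lat → SW at lon -86.2°, lat 77.3792°.
Cell spans 0.00833333° lon × 0.00416667° lat.
west 86.20000° W, east 86.19167° W.

86.20000° W, 86.19167° W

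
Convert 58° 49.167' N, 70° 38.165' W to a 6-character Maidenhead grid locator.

Shift to the Maidenhead origin (180°W, 90°S): lon 109.3639, lat 148.8195.
Field (20°×10°, letters A–R): lon ⌊109.3639/20⌋ = 5 → F; lat ⌊148.8195/10⌋ = 14 → O.
Square (2°×1°, digits 0–9): lon ⌊9.3639/2⌋ = 4; lat ⌊8.8195/1⌋ = 8.
Subsquare (5′×2.5′, letters a–x): lon ⌊1.3639/0.0833333⌋ = 16 → q; lat ⌊0.8195/0.0416667⌋ = 19 → t.

FO48qt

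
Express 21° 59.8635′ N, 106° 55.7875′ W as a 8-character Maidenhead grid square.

DL61mx89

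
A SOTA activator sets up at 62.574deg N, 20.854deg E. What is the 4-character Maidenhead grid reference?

KP02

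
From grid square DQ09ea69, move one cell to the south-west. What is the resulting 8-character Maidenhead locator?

Longitude extended square 6; −1 → 5.
Latitude extended square 9; −1 → 8.

DQ09ea58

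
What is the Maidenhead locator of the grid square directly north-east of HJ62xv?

Longitude subsquare x = 23; +1 → 24, wraps to 0 = a, carry into square.
Longitude square 6; +1 → 7.
Latitude subsquare v = 21; +1 → 22 = w.

HJ72aw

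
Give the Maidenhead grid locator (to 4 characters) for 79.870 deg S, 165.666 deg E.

RB20

Add 180° to longitude and 90° to latitude: 345.67, 10.13.
Field: 345.67/20 → 17 → R, 10.13/10 → 1 → B; chars RB.
Square: 5.67/2 → 2, 0.13/1 → 0; chars 20.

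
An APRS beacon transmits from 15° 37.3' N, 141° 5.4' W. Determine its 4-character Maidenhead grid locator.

BK95

Add 180° to longitude and 90° to latitude: 38.91, 105.62.
Field: lon ⌊38.91/20⌋ = 1 → B; lat ⌊105.62/10⌋ = 10 → K.
Square: lon ⌊18.91/2⌋ = 9; lat ⌊5.62/1⌋ = 5.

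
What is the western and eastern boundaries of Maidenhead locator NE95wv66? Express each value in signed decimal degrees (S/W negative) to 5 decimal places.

Field N=13, E=4: +13·20° lon, +4·10° lat → SW at lon 80°, lat -50°.
Square 9, 5: +9·2° lon, +5·1° lat → SW at lon 98°, lat -45°.
Subsquare w=22, v=21: +22·0.0833333° lon, +21·0.0416667° lat → SW at lon 99.8333°, lat -44.125°.
Extended square 6, 6: +6·0.00833333° lon, +6·0.00416667° lat → SW at lon 99.8833°, lat -44.1°.
Cell spans 0.00833333° lon × 0.00416667° lat.
west 99.88333, east 99.89167.

99.88333, 99.89167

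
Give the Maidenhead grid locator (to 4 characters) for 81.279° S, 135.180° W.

Shift to the Maidenhead origin (180°W, 90°S): lon 44.82, lat 8.72.
Field (20°×10°, letters A–R): lon ⌊44.82/20⌋ = 2 → C; lat ⌊8.72/10⌋ = 0 → A.
Square (2°×1°, digits 0–9): lon ⌊4.82/2⌋ = 2; lat ⌊8.72/1⌋ = 8.

CA28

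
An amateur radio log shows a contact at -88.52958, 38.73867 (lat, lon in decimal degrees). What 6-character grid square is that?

KA91il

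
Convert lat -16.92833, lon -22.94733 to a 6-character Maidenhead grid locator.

Offset from 180°W / 90°S: lon 157.0527°, lat 73.0717°.
Field (20°×10°, letters A–R): 157.0527/20 → 7 → H, 73.0717/10 → 7 → H; chars HH.
Square (2°×1°, digits 0–9): 17.0527/2 → 8, 3.0717/1 → 3; chars 83.
Subsquare (5′×2.5′, letters a–x): 1.0527/0.0833333 → 12 → m, 0.0717/0.0416667 → 1 → b; chars mb.

HH83mb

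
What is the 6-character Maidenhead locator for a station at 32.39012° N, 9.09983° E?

Shift to the Maidenhead origin (180°W, 90°S): lon 189.0998, lat 122.3901.
Field (20°×10°, letters A–R): lon ⌊189.0998/20⌋ = 9 → J; lat ⌊122.3901/10⌋ = 12 → M.
Square (2°×1°, digits 0–9): lon ⌊9.0998/2⌋ = 4; lat ⌊2.3901/1⌋ = 2.
Subsquare (5′×2.5′, letters a–x): lon ⌊1.0998/0.0833333⌋ = 13 → n; lat ⌊0.3901/0.0416667⌋ = 9 → j.

JM42nj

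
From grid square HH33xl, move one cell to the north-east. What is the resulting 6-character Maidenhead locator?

Longitude subsquare x = 23; +1 → 24, wraps to 0 = a, carry into square.
Longitude square 3; +1 → 4.
Latitude subsquare l = 11; +1 → 12 = m.

HH43am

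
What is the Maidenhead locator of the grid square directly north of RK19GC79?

RK19gd70

Latitude extended square 9; +1 → 10, wraps to 0, carry into subsquare.
Latitude subsquare c = 2; +1 → 3 = d.
The longitude characters are unchanged.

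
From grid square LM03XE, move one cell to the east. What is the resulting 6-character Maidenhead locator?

LM13ae

Longitude subsquare x = 23; +1 → 24, wraps to 0 = a, carry into square.
Longitude square 0; +1 → 1.
The latitude characters are unchanged.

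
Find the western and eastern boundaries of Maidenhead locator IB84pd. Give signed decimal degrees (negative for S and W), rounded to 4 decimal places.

Field I=8, B=1: +8·20° lon, +1·10° lat → SW at lon -20°, lat -80°.
Square 8, 4: +8·2° lon, +4·1° lat → SW at lon -4°, lat -76°.
Subsquare p=15, d=3: +15·0.0833333° lon, +3·0.0416667° lat → SW at lon -2.75°, lat -75.875°.
Cell spans 0.0833333° lon × 0.0416667° lat.
west -2.7500, east -2.6667.

-2.7500, -2.6667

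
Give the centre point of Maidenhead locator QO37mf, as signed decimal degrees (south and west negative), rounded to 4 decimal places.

57.2292, 147.0417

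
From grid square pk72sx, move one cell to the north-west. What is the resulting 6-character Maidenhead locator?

Longitude subsquare s = 18; −1 → 17 = r.
Latitude subsquare x = 23; +1 → 24, wraps to 0 = a, carry into square.
Latitude square 2; +1 → 3.

PK73ra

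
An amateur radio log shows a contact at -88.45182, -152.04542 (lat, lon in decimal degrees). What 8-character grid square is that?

Add 180° to longitude and 90° to latitude: 27.95458, 1.54818.
Field: 27.95458/20 → 1 → B, 1.54818/10 → 0 → A; chars BA.
Square: 7.95458/2 → 3, 1.54818/1 → 1; chars 31.
Subsquare: 1.95458/0.0833333 → 23 → x, 0.54818/0.0416667 → 13 → n; chars xn.
Extended square: 0.03791/0.00833333 → 4, 0.00651/0.00416667 → 1; chars 41.

BA31xn41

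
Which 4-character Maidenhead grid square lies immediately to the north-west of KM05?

JM96

Longitude square 0; −1 → -1, wraps to 9, carry into field.
Longitude field K = 10; −1 → 9 = J.
Latitude square 5; +1 → 6.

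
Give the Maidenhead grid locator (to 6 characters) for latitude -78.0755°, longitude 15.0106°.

JB71mw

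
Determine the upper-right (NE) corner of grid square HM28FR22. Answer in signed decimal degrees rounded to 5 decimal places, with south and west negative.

38.72083, -35.55833

Field H=7, M=12: +7·20° lon, +12·10° lat → SW at lon -40°, lat 30°.
Square 2, 8: +2·2° lon, +8·1° lat → SW at lon -36°, lat 38°.
Subsquare f=5, r=17: +5·0.0833333° lon, +17·0.0416667° lat → SW at lon -35.5833°, lat 38.7083°.
Extended square 2, 2: +2·0.00833333° lon, +2·0.00416667° lat → SW at lon -35.5667°, lat 38.7167°.
Cell spans 0.00833333° lon × 0.00416667° lat. NE corner is SW corner plus one full cell.
latitude 38.72083, longitude -35.55833.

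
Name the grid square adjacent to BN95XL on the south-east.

Longitude subsquare x = 23; +1 → 24, wraps to 0 = a, carry into square.
Longitude square 9; +1 → 10, wraps to 0, carry into field.
Longitude field B = 1; +1 → 2 = C.
Latitude subsquare l = 11; −1 → 10 = k.

CN05ak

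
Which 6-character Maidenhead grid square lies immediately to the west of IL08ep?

IL08dp

Longitude subsquare e = 4; −1 → 3 = d.
The latitude characters are unchanged.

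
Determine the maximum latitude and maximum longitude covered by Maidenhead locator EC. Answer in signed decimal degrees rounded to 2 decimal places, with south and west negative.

Field E=4, C=2: +4·20° lon, +2·10° lat → SW at lon -100°, lat -70°.
Cell spans 20° lon × 10° lat. NE corner is SW corner plus one full cell.
latitude -60.00, longitude -80.00.

-60.00, -80.00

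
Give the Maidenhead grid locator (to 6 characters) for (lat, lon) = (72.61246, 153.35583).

Shift to the Maidenhead origin (180°W, 90°S): lon 333.3558, lat 162.6125.
Field: 333.3558/20 → 16 → Q, 162.6125/10 → 16 → Q; chars QQ.
Square: 13.3558/2 → 6, 2.6125/1 → 2; chars 62.
Subsquare: 1.3558/0.0833333 → 16 → q, 0.6125/0.0416667 → 14 → o; chars qo.

QQ62qo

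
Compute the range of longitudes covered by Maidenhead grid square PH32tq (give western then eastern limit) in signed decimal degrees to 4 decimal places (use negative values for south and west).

127.5833, 127.6667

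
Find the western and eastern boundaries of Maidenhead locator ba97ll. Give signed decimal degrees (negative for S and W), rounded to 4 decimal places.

Field B=1, A=0: +1·20° lon, +0·10° lat → SW at lon -160°, lat -90°.
Square 9, 7: +9·2° lon, +7·1° lat → SW at lon -142°, lat -83°.
Subsquare l=11, l=11: +11·0.0833333° lon, +11·0.0416667° lat → SW at lon -141.083°, lat -82.5417°.
Cell spans 0.0833333° lon × 0.0416667° lat.
west -141.0833, east -141.0000.

-141.0833, -141.0000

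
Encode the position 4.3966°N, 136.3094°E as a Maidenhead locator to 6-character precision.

PJ84dj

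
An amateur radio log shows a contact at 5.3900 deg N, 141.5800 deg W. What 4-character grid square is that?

BJ95

Shift to the Maidenhead origin (180°W, 90°S): lon 38.42, lat 95.39.
Field: lon ⌊38.42/20⌋ = 1 → B; lat ⌊95.39/10⌋ = 9 → J.
Square: lon ⌊18.42/2⌋ = 9; lat ⌊5.39/1⌋ = 5.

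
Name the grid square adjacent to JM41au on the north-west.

Longitude subsquare a = 0; −1 → -1, wraps to 23 = x, carry into square.
Longitude square 4; −1 → 3.
Latitude subsquare u = 20; +1 → 21 = v.

JM31xv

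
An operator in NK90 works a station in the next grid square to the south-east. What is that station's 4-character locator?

OJ09

Longitude square 9; +1 → 10, wraps to 0, carry into field.
Longitude field N = 13; +1 → 14 = O.
Latitude square 0; −1 → -1, wraps to 9, carry into field.
Latitude field K = 10; −1 → 9 = J.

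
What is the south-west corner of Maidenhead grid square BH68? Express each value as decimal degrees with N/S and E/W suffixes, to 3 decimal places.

12.000° S, 148.000° W

Field B=1, H=7: +1·20° lon, +7·10° lat → SW at lon -160°, lat -20°.
Square 6, 8: +6·2° lon, +8·1° lat → SW at lon -148°, lat -12°.
latitude 12.000° S, longitude 148.000° W.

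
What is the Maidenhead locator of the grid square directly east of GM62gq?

GM62hq

Longitude subsquare g = 6; +1 → 7 = h.
The latitude characters are unchanged.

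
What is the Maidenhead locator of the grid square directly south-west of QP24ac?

Longitude subsquare a = 0; −1 → -1, wraps to 23 = x, carry into square.
Longitude square 2; −1 → 1.
Latitude subsquare c = 2; −1 → 1 = b.

QP14xb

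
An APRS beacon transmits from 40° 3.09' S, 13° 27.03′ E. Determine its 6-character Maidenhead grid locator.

JE69rw

Add 180° to longitude and 90° to latitude: 193.4505, 49.9485.
Field: 193.4505/20 → 9 → J, 49.9485/10 → 4 → E; chars JE.
Square: 13.4505/2 → 6, 9.9485/1 → 9; chars 69.
Subsquare: 1.4505/0.0833333 → 17 → r, 0.9485/0.0416667 → 22 → w; chars rw.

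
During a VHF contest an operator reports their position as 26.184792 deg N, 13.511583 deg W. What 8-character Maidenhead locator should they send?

Shift to the Maidenhead origin (180°W, 90°S): lon 166.48842, lat 116.18479.
Field: lon ⌊166.48842/20⌋ = 8 → I; lat ⌊116.18479/10⌋ = 11 → L.
Square: lon ⌊6.48842/2⌋ = 3; lat ⌊6.18479/1⌋ = 6.
Subsquare: lon ⌊0.48842/0.0833333⌋ = 5 → f; lat ⌊0.18479/0.0416667⌋ = 4 → e.
Extended square: lon ⌊0.07175/0.00833333⌋ = 8; lat ⌊0.01813/0.00416667⌋ = 4.

IL36fe84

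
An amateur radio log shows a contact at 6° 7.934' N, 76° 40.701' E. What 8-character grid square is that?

MJ86id11

Shift to the Maidenhead origin (180°W, 90°S): lon 256.67835, lat 96.13223.
Field (20°×10°, letters A–R): lon ⌊256.67835/20⌋ = 12 → M; lat ⌊96.13223/10⌋ = 9 → J.
Square (2°×1°, digits 0–9): lon ⌊16.67835/2⌋ = 8; lat ⌊6.13223/1⌋ = 6.
Subsquare (5′×2.5′, letters a–x): lon ⌊0.67835/0.0833333⌋ = 8 → i; lat ⌊0.13223/0.0416667⌋ = 3 → d.
Extended square (30″×15″, digits 0–9): lon ⌊0.01168/0.00833333⌋ = 1; lat ⌊0.00723/0.00416667⌋ = 1.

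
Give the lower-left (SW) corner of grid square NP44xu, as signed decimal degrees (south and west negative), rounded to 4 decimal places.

Field N=13, P=15: +13·20° lon, +15·10° lat → SW at lon 80°, lat 60°.
Square 4, 4: +4·2° lon, +4·1° lat → SW at lon 88°, lat 64°.
Subsquare x=23, u=20: +23·0.0833333° lon, +20·0.0416667° lat → SW at lon 89.9167°, lat 64.8333°.
latitude 64.8333, longitude 89.9167.

64.8333, 89.9167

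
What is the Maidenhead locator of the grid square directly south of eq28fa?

Latitude subsquare a = 0; −1 → -1, wraps to 23 = x, carry into square.
Latitude square 8; −1 → 7.
The longitude characters are unchanged.

EQ27fx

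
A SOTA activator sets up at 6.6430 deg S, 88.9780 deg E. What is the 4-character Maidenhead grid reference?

Shift to the Maidenhead origin (180°W, 90°S): lon 268.98, lat 83.36.
Field: lon ⌊268.98/20⌋ = 13 → N; lat ⌊83.36/10⌋ = 8 → I.
Square: lon ⌊8.98/2⌋ = 4; lat ⌊3.36/1⌋ = 3.

NI43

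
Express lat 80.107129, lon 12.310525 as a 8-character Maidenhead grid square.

JR60dc75

Offset from 180°W / 90°S: lon 192.31053°, lat 170.10713°.
Field (20°×10°, letters A–R): 192.31053/20 → 9 → J, 170.10713/10 → 17 → R; chars JR.
Square (2°×1°, digits 0–9): 12.31053/2 → 6, 0.10713/1 → 0; chars 60.
Subsquare (5′×2.5′, letters a–x): 0.31053/0.0833333 → 3 → d, 0.10713/0.0416667 → 2 → c; chars dc.
Extended square (30″×15″, digits 0–9): 0.06053/0.00833333 → 7, 0.02380/0.00416667 → 5; chars 75.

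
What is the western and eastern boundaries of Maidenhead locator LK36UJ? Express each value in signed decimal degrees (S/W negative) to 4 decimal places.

Field L=11, K=10: +11·20° lon, +10·10° lat → SW at lon 40°, lat 10°.
Square 3, 6: +3·2° lon, +6·1° lat → SW at lon 46°, lat 16°.
Subsquare u=20, j=9: +20·0.0833333° lon, +9·0.0416667° lat → SW at lon 47.6667°, lat 16.375°.
Cell spans 0.0833333° lon × 0.0416667° lat.
west 47.6667, east 47.7500.

47.6667, 47.7500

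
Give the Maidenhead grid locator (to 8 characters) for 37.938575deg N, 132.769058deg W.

Add 180° to longitude and 90° to latitude: 47.23094, 127.93858.
Field: lon ⌊47.23094/20⌋ = 2 → C; lat ⌊127.93858/10⌋ = 12 → M.
Square: lon ⌊7.23094/2⌋ = 3; lat ⌊7.93858/1⌋ = 7.
Subsquare: lon ⌊1.23094/0.0833333⌋ = 14 → o; lat ⌊0.93858/0.0416667⌋ = 22 → w.
Extended square: lon ⌊0.06428/0.00833333⌋ = 7; lat ⌊0.02191/0.00416667⌋ = 5.

CM37ow75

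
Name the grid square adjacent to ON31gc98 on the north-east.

ON31hc09

Longitude extended square 9; +1 → 10, wraps to 0, carry into subsquare.
Longitude subsquare g = 6; +1 → 7 = h.
Latitude extended square 8; +1 → 9.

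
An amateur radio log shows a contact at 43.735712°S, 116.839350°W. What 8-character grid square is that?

Shift to the Maidenhead origin (180°W, 90°S): lon 63.16065, lat 46.26429.
Field: 63.16065/20 → 3 → D, 46.26429/10 → 4 → E; chars DE.
Square: 3.16065/2 → 1, 6.26429/1 → 6; chars 16.
Subsquare: 1.16065/0.0833333 → 13 → n, 0.26429/0.0416667 → 6 → g; chars ng.
Extended square: 0.07732/0.00833333 → 9, 0.01429/0.00416667 → 3; chars 93.

DE16ng93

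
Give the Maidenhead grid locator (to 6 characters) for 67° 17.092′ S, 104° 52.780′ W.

DC72nr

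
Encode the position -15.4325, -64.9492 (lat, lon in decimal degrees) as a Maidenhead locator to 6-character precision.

Shift to the Maidenhead origin (180°W, 90°S): lon 115.0508, lat 74.5675.
Field: lon ⌊115.0508/20⌋ = 5 → F; lat ⌊74.5675/10⌋ = 7 → H.
Square: lon ⌊15.0508/2⌋ = 7; lat ⌊4.5675/1⌋ = 4.
Subsquare: lon ⌊1.0508/0.0833333⌋ = 12 → m; lat ⌊0.5675/0.0416667⌋ = 13 → n.

FH74mn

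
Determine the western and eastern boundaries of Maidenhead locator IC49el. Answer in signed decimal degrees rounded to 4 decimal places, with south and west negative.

-11.6667, -11.5833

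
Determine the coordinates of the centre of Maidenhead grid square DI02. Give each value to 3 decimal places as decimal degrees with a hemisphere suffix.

Field D=3, I=8: +3·20° lon, +8·10° lat → SW at lon -120°, lat -10°.
Square 0, 2: +0·2° lon, +2·1° lat → SW at lon -120°, lat -8°.
Cell spans 2° lon × 1° lat. Centre is SW corner plus half of each.
latitude 7.500° S, longitude 119.000° W.

7.500° S, 119.000° W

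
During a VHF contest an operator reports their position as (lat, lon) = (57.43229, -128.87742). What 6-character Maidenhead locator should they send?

Add 180° to longitude and 90° to latitude: 51.1226, 147.4323.
Field: 51.1226/20 → 2 → C, 147.4323/10 → 14 → O; chars CO.
Square: 11.1226/2 → 5, 7.4323/1 → 7; chars 57.
Subsquare: 1.1226/0.0833333 → 13 → n, 0.4323/0.0416667 → 10 → k; chars nk.

CO57nk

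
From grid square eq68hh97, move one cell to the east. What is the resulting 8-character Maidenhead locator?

EQ68ih07

Longitude extended square 9; +1 → 10, wraps to 0, carry into subsquare.
Longitude subsquare h = 7; +1 → 8 = i.
The latitude characters are unchanged.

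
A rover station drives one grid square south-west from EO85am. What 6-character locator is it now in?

EO75xl

Longitude subsquare a = 0; −1 → -1, wraps to 23 = x, carry into square.
Longitude square 8; −1 → 7.
Latitude subsquare m = 12; −1 → 11 = l.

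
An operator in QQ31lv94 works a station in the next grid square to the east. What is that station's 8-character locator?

QQ31mv04

Longitude extended square 9; +1 → 10, wraps to 0, carry into subsquare.
Longitude subsquare l = 11; +1 → 12 = m.
The latitude characters are unchanged.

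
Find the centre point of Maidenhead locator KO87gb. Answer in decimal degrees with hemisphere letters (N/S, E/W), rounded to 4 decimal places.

57.0625° N, 36.5417° E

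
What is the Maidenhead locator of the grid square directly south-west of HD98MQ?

HD98lp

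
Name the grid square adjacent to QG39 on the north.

Latitude square 9; +1 → 10, wraps to 0, carry into field.
Latitude field G = 6; +1 → 7 = H.
The longitude characters are unchanged.

QH30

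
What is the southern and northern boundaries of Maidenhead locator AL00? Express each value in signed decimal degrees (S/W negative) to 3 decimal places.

Field A=0, L=11: +0·20° lon, +11·10° lat → SW at lon -180°, lat 20°.
Square 0, 0: +0·2° lon, +0·1° lat → SW at lon -180°, lat 20°.
Cell spans 2° lon × 1° lat.
south 20.000, north 21.000.

20.000, 21.000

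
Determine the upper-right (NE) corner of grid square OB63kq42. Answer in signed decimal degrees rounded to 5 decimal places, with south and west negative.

-76.32083, 112.87500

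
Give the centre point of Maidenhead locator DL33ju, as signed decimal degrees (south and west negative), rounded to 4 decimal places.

Field D=3, L=11: +3·20° lon, +11·10° lat → SW at lon -120°, lat 20°.
Square 3, 3: +3·2° lon, +3·1° lat → SW at lon -114°, lat 23°.
Subsquare j=9, u=20: +9·0.0833333° lon, +20·0.0416667° lat → SW at lon -113.25°, lat 23.8333°.
Cell spans 0.0833333° lon × 0.0416667° lat. Centre is SW corner plus half of each.
latitude 23.8542, longitude -113.2083.

23.8542, -113.2083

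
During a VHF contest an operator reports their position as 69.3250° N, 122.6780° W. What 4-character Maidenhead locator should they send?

Offset from 180°W / 90°S: lon 57.32°, lat 159.32°.
Field (20°×10°, letters A–R): lon ⌊57.32/20⌋ = 2 → C; lat ⌊159.32/10⌋ = 15 → P.
Square (2°×1°, digits 0–9): lon ⌊17.32/2⌋ = 8; lat ⌊9.32/1⌋ = 9.

CP89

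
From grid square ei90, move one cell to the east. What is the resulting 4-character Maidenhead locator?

Longitude square 9; +1 → 10, wraps to 0, carry into field.
Longitude field E = 4; +1 → 5 = F.
The latitude characters are unchanged.

FI00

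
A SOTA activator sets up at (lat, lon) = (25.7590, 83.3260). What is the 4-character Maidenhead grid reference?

Add 180° to longitude and 90° to latitude: 263.33, 115.76.
Field: lon ⌊263.33/20⌋ = 13 → N; lat ⌊115.76/10⌋ = 11 → L.
Square: lon ⌊3.33/2⌋ = 1; lat ⌊5.76/1⌋ = 5.

NL15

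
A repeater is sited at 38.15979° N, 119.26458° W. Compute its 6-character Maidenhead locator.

DM08id

Shift to the Maidenhead origin (180°W, 90°S): lon 60.7354, lat 128.1598.
Field: lon ⌊60.7354/20⌋ = 3 → D; lat ⌊128.1598/10⌋ = 12 → M.
Square: lon ⌊0.7354/2⌋ = 0; lat ⌊8.1598/1⌋ = 8.
Subsquare: lon ⌊0.7354/0.0833333⌋ = 8 → i; lat ⌊0.1598/0.0416667⌋ = 3 → d.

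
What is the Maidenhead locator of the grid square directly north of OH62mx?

OH63ma

Latitude subsquare x = 23; +1 → 24, wraps to 0 = a, carry into square.
Latitude square 2; +1 → 3.
The longitude characters are unchanged.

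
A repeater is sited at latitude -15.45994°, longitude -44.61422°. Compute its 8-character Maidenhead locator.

Shift to the Maidenhead origin (180°W, 90°S): lon 135.38578, lat 74.54006.
Field (20°×10°, letters A–R): 135.38578/20 → 6 → G, 74.54006/10 → 7 → H; chars GH.
Square (2°×1°, digits 0–9): 15.38578/2 → 7, 4.54006/1 → 4; chars 74.
Subsquare (5′×2.5′, letters a–x): 1.38578/0.0833333 → 16 → q, 0.54006/0.0416667 → 12 → m; chars qm.
Extended square (30″×15″, digits 0–9): 0.05245/0.00833333 → 6, 0.04006/0.00416667 → 9; chars 69.

GH74qm69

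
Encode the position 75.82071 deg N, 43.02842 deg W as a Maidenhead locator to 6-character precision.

Add 180° to longitude and 90° to latitude: 136.9716, 165.8207.
Field: 136.9716/20 → 6 → G, 165.8207/10 → 16 → Q; chars GQ.
Square: 16.9716/2 → 8, 5.8207/1 → 5; chars 85.
Subsquare: 0.9716/0.0833333 → 11 → l, 0.8207/0.0416667 → 19 → t; chars lt.

GQ85lt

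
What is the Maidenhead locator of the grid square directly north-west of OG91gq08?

OG91fq99

Longitude extended square 0; −1 → -1, wraps to 9, carry into subsquare.
Longitude subsquare g = 6; −1 → 5 = f.
Latitude extended square 8; +1 → 9.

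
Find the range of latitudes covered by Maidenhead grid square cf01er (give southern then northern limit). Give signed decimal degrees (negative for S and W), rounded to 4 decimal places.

Field C=2, F=5: +2·20° lon, +5·10° lat → SW at lon -140°, lat -40°.
Square 0, 1: +0·2° lon, +1·1° lat → SW at lon -140°, lat -39°.
Subsquare e=4, r=17: +4·0.0833333° lon, +17·0.0416667° lat → SW at lon -139.667°, lat -38.2917°.
Cell spans 0.0833333° lon × 0.0416667° lat.
south -38.2917, north -38.2500.

-38.2917, -38.2500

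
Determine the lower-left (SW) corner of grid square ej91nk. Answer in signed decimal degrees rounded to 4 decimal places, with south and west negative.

1.4167, -80.9167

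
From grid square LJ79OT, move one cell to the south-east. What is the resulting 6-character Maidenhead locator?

Longitude subsquare o = 14; +1 → 15 = p.
Latitude subsquare t = 19; −1 → 18 = s.

LJ79ps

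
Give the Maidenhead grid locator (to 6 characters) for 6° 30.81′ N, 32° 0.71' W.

HJ36xm

Add 180° to longitude and 90° to latitude: 147.9882, 96.5135.
Field (20°×10°, letters A–R): 147.9882/20 → 7 → H, 96.5135/10 → 9 → J; chars HJ.
Square (2°×1°, digits 0–9): 7.9882/2 → 3, 6.5135/1 → 6; chars 36.
Subsquare (5′×2.5′, letters a–x): 1.9882/0.0833333 → 23 → x, 0.5135/0.0416667 → 12 → m; chars xm.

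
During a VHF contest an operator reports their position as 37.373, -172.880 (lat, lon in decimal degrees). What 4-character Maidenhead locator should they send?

AM37

Shift to the Maidenhead origin (180°W, 90°S): lon 7.12, lat 127.37.
Field (20°×10°, letters A–R): 7.12/20 → 0 → A, 127.37/10 → 12 → M; chars AM.
Square (2°×1°, digits 0–9): 7.12/2 → 3, 7.37/1 → 7; chars 37.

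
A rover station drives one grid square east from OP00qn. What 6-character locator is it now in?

Longitude subsquare q = 16; +1 → 17 = r.
The latitude characters are unchanged.

OP00rn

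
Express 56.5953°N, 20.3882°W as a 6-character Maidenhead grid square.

HO96to

Shift to the Maidenhead origin (180°W, 90°S): lon 159.6118, lat 146.5953.
Field: 159.6118/20 → 7 → H, 146.5953/10 → 14 → O; chars HO.
Square: 19.6118/2 → 9, 6.5953/1 → 6; chars 96.
Subsquare: 1.6118/0.0833333 → 19 → t, 0.5953/0.0416667 → 14 → o; chars to.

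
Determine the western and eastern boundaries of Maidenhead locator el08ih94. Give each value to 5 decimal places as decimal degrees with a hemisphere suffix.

99.25833° W, 99.25000° W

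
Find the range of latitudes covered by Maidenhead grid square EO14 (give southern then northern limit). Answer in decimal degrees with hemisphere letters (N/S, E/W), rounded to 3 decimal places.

54.000° N, 55.000° N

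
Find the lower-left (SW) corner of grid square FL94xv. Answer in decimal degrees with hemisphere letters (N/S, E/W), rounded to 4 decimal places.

24.8750° N, 60.0833° W

Field F=5, L=11: +5·20° lon, +11·10° lat → SW at lon -80°, lat 20°.
Square 9, 4: +9·2° lon, +4·1° lat → SW at lon -62°, lat 24°.
Subsquare x=23, v=21: +23·0.0833333° lon, +21·0.0416667° lat → SW at lon -60.0833°, lat 24.875°.
latitude 24.8750° N, longitude 60.0833° W.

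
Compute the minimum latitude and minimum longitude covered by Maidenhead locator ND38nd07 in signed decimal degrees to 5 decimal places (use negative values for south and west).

-51.84583, 87.08333

Field N=13, D=3: +13·20° lon, +3·10° lat → SW at lon 80°, lat -60°.
Square 3, 8: +3·2° lon, +8·1° lat → SW at lon 86°, lat -52°.
Subsquare n=13, d=3: +13·0.0833333° lon, +3·0.0416667° lat → SW at lon 87.0833°, lat -51.875°.
Extended square 0, 7: +0·0.00833333° lon, +7·0.00416667° lat → SW at lon 87.0833°, lat -51.8458°.
latitude -51.84583, longitude 87.08333.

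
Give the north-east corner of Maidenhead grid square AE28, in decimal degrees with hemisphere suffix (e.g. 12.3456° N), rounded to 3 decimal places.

Field A=0, E=4: +0·20° lon, +4·10° lat → SW at lon -180°, lat -50°.
Square 2, 8: +2·2° lon, +8·1° lat → SW at lon -176°, lat -42°.
Cell spans 2° lon × 1° lat. NE corner is SW corner plus one full cell.
latitude 41.000° S, longitude 174.000° W.

41.000° S, 174.000° W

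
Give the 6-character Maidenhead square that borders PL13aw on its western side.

PL03xw

Longitude subsquare a = 0; −1 → -1, wraps to 23 = x, carry into square.
Longitude square 1; −1 → 0.
The latitude characters are unchanged.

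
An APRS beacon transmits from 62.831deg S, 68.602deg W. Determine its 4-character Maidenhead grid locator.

Add 180° to longitude and 90° to latitude: 111.40, 27.17.
Field: 111.40/20 → 5 → F, 27.17/10 → 2 → C; chars FC.
Square: 11.40/2 → 5, 7.17/1 → 7; chars 57.

FC57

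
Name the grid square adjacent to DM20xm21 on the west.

DM20xm11

Longitude extended square 2; −1 → 1.
The latitude characters are unchanged.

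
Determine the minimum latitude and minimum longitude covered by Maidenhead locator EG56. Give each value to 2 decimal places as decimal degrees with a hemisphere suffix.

24.00° S, 90.00° W

Field E=4, G=6: +4·20° lon, +6·10° lat → SW at lon -100°, lat -30°.
Square 5, 6: +5·2° lon, +6·1° lat → SW at lon -90°, lat -24°.
latitude 24.00° S, longitude 90.00° W.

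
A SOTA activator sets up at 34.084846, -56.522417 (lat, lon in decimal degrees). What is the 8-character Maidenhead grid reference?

Add 180° to longitude and 90° to latitude: 123.47758, 124.08485.
Field (20°×10°, letters A–R): lon ⌊123.47758/20⌋ = 6 → G; lat ⌊124.08485/10⌋ = 12 → M.
Square (2°×1°, digits 0–9): lon ⌊3.47758/2⌋ = 1; lat ⌊4.08485/1⌋ = 4.
Subsquare (5′×2.5′, letters a–x): lon ⌊1.47758/0.0833333⌋ = 17 → r; lat ⌊0.08485/0.0416667⌋ = 2 → c.
Extended square (30″×15″, digits 0–9): lon ⌊0.06092/0.00833333⌋ = 7; lat ⌊0.00151/0.00416667⌋ = 0.

GM14rc70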